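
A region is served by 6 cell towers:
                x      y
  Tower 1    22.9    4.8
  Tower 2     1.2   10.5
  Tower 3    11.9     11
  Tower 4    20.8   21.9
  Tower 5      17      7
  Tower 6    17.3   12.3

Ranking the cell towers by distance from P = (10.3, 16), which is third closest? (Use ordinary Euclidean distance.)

Squared Euclidean distances:
d²(P, Tower 1) = (10.3−22.9)² + (16−4.8)² = 158.76 + 125.44 = 284.2
d²(P, Tower 2) = (10.3−1.2)² + (16−10.5)² = 82.81 + 30.25 = 113.06
d²(P, Tower 3) = (10.3−11.9)² + (16−11)² = 2.56 + 25 = 27.56
d²(P, Tower 4) = (10.3−20.8)² + (16−21.9)² = 110.25 + 34.81 = 145.06
d²(P, Tower 5) = (10.3−17)² + (16−7)² = 44.89 + 81 = 125.89
d²(P, Tower 6) = (10.3−17.3)² + (16−12.3)² = 49 + 13.69 = 62.69
Sorted ascending: Tower 3, Tower 6, Tower 2, Tower 5, … — the third-nearest is Tower 2.

Tower 2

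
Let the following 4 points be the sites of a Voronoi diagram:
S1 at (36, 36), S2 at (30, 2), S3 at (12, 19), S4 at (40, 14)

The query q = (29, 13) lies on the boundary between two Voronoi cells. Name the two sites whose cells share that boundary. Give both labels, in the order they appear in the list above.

S2 and S4

Squared distances from q to each site:
|qS1|² = (29−36)² + (13−36)² = 49 + 529 = 578
|qS2|² = (29−30)² + (13−2)² = 1 + 121 = 122
|qS3|² = (29−12)² + (13−19)² = 289 + 36 = 325
|qS4|² = (29−40)² + (13−14)² = 121 + 1 = 122
q is equidistant from S2 and S4 (both at squared distance 122), and every other site is strictly farther — so q lies on the S2–S4 Voronoi edge.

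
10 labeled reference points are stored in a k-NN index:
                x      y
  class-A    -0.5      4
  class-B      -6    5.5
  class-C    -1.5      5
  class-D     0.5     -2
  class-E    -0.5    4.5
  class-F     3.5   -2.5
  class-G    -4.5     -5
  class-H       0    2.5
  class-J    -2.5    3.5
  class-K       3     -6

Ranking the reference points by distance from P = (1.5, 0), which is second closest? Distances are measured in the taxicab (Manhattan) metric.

class-H

d(P, class-A) = 2 + 4 = 6
d(P, class-B) = 7.5 + 5.5 = 13
d(P, class-C) = 3 + 5 = 8
d(P, class-D) = 1 + 2 = 3
d(P, class-E) = 2 + 4.5 = 6.5
d(P, class-F) = 2 + 2.5 = 4.5
d(P, class-G) = 6 + 5 = 11
d(P, class-H) = 1.5 + 2.5 = 4
d(P, class-J) = 4 + 3.5 = 7.5
d(P, class-K) = 1.5 + 6 = 7.5
Sorted ascending: class-D, class-H, class-F, … — the second-nearest is class-H.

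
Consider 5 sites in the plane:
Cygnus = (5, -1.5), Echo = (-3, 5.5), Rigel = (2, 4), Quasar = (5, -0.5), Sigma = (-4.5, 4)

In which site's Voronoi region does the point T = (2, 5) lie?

Rigel

Compare squared distances (the ordering matches that of the actual distances):
d²(T, Cygnus) = (2−5)² + (5−(-1.5))² = 9 + 42.25 = 51.25
d²(T, Echo) = (2−(-3))² + (5−5.5)² = 25 + 0.25 = 25.25
d²(T, Rigel) = (2−2)² + (5−4)² = 0 + 1 = 1
d²(T, Quasar) = (2−5)² + (5−(-0.5))² = 9 + 30.25 = 39.25
d²(T, Sigma) = (2−(-4.5))² + (5−4)² = 42.25 + 1 = 43.25
The smallest is to Rigel, so T lies in the Voronoi region of Rigel.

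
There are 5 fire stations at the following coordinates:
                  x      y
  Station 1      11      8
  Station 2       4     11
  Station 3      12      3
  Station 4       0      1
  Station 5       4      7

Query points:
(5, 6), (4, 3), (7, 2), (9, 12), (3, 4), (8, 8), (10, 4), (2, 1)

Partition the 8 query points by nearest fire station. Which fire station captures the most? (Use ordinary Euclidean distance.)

Station 5

(5, 6) — d² to each: Station 1:40, Station 2:26, Station 3:58, Station 4:50, Station 5:2 → nearest is Station 5
(4, 3) — d² to each: Station 1:74, Station 2:64, Station 3:64, Station 4:20, Station 5:16 → nearest is Station 5
(7, 2) — d² to each: Station 1:52, Station 2:90, Station 3:26, Station 4:50, Station 5:34 → nearest is Station 3
(9, 12) — d² to each: Station 1:20, Station 2:26, Station 3:90, Station 4:202, Station 5:50 → nearest is Station 1
(3, 4) — d² to each: Station 1:80, Station 2:50, Station 3:82, Station 4:18, Station 5:10 → nearest is Station 5
(8, 8) — d² to each: Station 1:9, Station 2:25, Station 3:41, Station 4:113, Station 5:17 → nearest is Station 1
(10, 4) — d² to each: Station 1:17, Station 2:85, Station 3:5, Station 4:109, Station 5:45 → nearest is Station 3
(2, 1) — d² to each: Station 1:130, Station 2:104, Station 3:104, Station 4:4, Station 5:40 → nearest is Station 4
Tally — Station 1:2, Station 3:2, Station 4:1, Station 5:3. Station 5 captures the most (3).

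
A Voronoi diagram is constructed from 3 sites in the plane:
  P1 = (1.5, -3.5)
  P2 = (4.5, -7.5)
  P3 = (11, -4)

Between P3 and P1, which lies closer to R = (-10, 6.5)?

Compare squared distances:
|RP3|² = (-10−11)² + (6.5−(-4))² = 441 + 110.25 = 551.25
|RP1|² = (-10−1.5)² + (6.5−(-3.5))² = 132.25 + 100 = 232.25
551.25 > 232.25, so P1 is closer.

P1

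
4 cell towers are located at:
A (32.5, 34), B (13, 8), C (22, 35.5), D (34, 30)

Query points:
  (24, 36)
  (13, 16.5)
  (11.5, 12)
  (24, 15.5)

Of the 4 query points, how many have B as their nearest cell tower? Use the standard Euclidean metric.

(24, 36) — d² to each: A:76.25, B:905, C:4.25, D:136 → nearest is C
(13, 16.5) — d² to each: A:686.5, B:72.25, C:442, D:623.25 → nearest is B
(11.5, 12) — d² to each: A:925, B:18.25, C:662.5, D:830.25 → nearest is B
(24, 15.5) — d² to each: A:414.5, B:177.25, C:404, D:310.25 → nearest is B
3 of the 4 points have B as nearest.

3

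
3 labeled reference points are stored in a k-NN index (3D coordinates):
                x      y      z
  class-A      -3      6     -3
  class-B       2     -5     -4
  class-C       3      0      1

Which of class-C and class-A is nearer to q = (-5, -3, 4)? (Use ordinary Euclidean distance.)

class-C

Compare squared distances:
d²(q, class-C) = (-5−3)² + (-3−0)² + (4−1)² = 64 + 9 + 9 = 82
d²(q, class-A) = (-5−(-3))² + (-3−6)² + (4−(-3))² = 4 + 81 + 49 = 134
82 < 134, so class-C is closer.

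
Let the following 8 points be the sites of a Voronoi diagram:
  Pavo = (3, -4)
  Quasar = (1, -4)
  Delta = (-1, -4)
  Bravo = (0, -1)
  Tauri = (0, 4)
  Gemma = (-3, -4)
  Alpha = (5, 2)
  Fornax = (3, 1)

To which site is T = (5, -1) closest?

Since √ is increasing, it suffices to compare squared distances:
d²(T, Pavo) = (5−3)² + (-1−(-4))² = 4 + 9 = 13
d²(T, Quasar) = (5−1)² + (-1−(-4))² = 16 + 9 = 25
d²(T, Delta) = (5−(-1))² + (-1−(-4))² = 36 + 9 = 45
d²(T, Bravo) = (5−0)² + (-1−(-1))² = 25 + 0 = 25
d²(T, Tauri) = (5−0)² + (-1−4)² = 25 + 25 = 50
d²(T, Gemma) = (5−(-3))² + (-1−(-4))² = 64 + 9 = 73
d²(T, Alpha) = (5−5)² + (-1−2)² = 0 + 9 = 9
d²(T, Fornax) = (5−3)² + (-1−1)² = 4 + 4 = 8
The smallest is to Fornax, so T lies in the Voronoi region of Fornax.

Fornax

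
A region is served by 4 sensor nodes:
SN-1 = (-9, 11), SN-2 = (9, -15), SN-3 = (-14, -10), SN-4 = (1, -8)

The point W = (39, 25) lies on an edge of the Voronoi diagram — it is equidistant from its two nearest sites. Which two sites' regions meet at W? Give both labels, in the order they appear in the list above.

SN-1 and SN-2

Squared distances from W to each site:
d²(W, SN-1) = (39−(-9))² + (25−11)² = 2304 + 196 = 2500
d²(W, SN-2) = (39−9)² + (25−(-15))² = 900 + 1600 = 2500
d²(W, SN-3) = (39−(-14))² + (25−(-10))² = 2809 + 1225 = 4034
d²(W, SN-4) = (39−1)² + (25−(-8))² = 1444 + 1089 = 2533
W is equidistant from SN-1 and SN-2 (both at squared distance 2500), and every other site is strictly farther — so W lies on the SN-1–SN-2 Voronoi edge.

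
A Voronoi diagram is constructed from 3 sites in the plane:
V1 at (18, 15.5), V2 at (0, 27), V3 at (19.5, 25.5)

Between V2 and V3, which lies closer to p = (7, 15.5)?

V2

Compare squared distances:
|pV2|² = (7−0)² + (15.5−27)² = 49 + 132.25 = 181.25
|pV3|² = (7−19.5)² + (15.5−25.5)² = 156.25 + 100 = 256.25
181.25 < 256.25, so V2 is closer.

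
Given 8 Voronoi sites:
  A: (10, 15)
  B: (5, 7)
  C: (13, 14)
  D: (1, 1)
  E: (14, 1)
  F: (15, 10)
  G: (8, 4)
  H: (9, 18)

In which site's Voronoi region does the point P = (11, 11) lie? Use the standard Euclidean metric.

Squared Euclidean distances:
|PA|² = (11−10)² + (11−15)² = 1 + 16 = 17
|PB|² = (11−5)² + (11−7)² = 36 + 16 = 52
|PC|² = (11−13)² + (11−14)² = 4 + 9 = 13
|PD|² = (11−1)² + (11−1)² = 100 + 100 = 200
|PE|² = (11−14)² + (11−1)² = 9 + 100 = 109
|PF|² = (11−15)² + (11−10)² = 16 + 1 = 17
|PG|² = (11−8)² + (11−4)² = 9 + 49 = 58
|PH|² = (11−9)² + (11−18)² = 4 + 49 = 53
The smallest is to C, so P lies in the Voronoi region of C.

C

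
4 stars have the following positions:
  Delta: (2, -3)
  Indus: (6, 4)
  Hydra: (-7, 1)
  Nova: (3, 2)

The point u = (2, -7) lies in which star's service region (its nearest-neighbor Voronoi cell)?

Compare squared distances (the ordering matches that of the actual distances):
d²(u, Delta) = (2−2)² + (-7−(-3))² = 0 + 16 = 16
d²(u, Indus) = (2−6)² + (-7−4)² = 16 + 121 = 137
d²(u, Hydra) = (2−(-7))² + (-7−1)² = 81 + 64 = 145
d²(u, Nova) = (2−3)² + (-7−2)² = 1 + 81 = 82
Minimum is at Delta.

Delta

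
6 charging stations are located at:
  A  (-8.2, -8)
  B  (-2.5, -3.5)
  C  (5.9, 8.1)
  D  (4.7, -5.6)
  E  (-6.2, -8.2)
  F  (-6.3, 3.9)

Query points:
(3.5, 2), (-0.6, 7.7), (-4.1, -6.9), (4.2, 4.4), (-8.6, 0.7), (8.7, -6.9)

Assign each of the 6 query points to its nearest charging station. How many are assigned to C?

3

(3.5, 2) — d² to each: A:236.89, B:66.25, C:42.97, D:59.2, E:198.13, F:99.65 → nearest is C
(-0.6, 7.7) — d² to each: A:304.25, B:129.05, C:42.41, D:204.98, E:284.17, F:46.93 → nearest is C
(-4.1, -6.9) — d² to each: A:18.02, B:14.12, C:325, D:79.13, E:6.1, F:121.48 → nearest is E
(4.2, 4.4) — d² to each: A:307.52, B:107.3, C:16.58, D:100.25, E:266.92, F:110.5 → nearest is C
(-8.6, 0.7) — d² to each: A:75.85, B:54.85, C:265.01, D:216.58, E:84.97, F:15.53 → nearest is F
(8.7, -6.9) — d² to each: A:286.82, B:137, C:232.84, D:17.69, E:223.7, F:341.64 → nearest is D
3 of the 6 points have C as nearest.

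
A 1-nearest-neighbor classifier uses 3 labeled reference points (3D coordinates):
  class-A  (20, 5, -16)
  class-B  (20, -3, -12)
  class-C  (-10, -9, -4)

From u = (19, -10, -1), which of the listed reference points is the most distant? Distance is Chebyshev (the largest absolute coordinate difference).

d(u, class-A) = max(1, 15, 15) = 15
d(u, class-B) = max(1, 7, 11) = 11
d(u, class-C) = max(29, 1, 3) = 29
The largest is to class-C.

class-C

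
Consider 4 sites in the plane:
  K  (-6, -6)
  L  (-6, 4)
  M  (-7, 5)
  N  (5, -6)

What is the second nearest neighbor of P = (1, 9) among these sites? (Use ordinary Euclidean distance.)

Compare squared distances (the ordering matches that of the actual distances):
|PK|² = (1−(-6))² + (9−(-6))² = 49 + 225 = 274
|PL|² = (1−(-6))² + (9−4)² = 49 + 25 = 74
|PM|² = (1−(-7))² + (9−5)² = 64 + 16 = 80
|PN|² = (1−5)² + (9−(-6))² = 16 + 225 = 241
Sorted ascending: L, M, N, … — the second-nearest is M.

M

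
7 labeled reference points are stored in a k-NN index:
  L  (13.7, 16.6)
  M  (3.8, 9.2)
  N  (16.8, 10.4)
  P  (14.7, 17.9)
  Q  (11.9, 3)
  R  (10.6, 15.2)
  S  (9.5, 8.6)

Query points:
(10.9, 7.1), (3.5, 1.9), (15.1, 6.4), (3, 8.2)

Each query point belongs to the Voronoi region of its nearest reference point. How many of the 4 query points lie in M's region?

(10.9, 7.1) — d² to each: L:98.09, M:54.82, N:45.7, P:131.08, Q:17.81, R:65.7, S:4.21 → nearest is S
(3.5, 1.9) — d² to each: L:320.13, M:53.38, N:249.14, P:381.44, Q:71.77, R:227.3, S:80.89 → nearest is M
(15.1, 6.4) — d² to each: L:106, M:135.53, N:18.89, P:132.41, Q:21.8, R:97.69, S:36.2 → nearest is N
(3, 8.2) — d² to each: L:185.05, M:1.64, N:195.28, P:230.98, Q:106.25, R:106.76, S:42.41 → nearest is M
2 of the 4 points have M as nearest.

2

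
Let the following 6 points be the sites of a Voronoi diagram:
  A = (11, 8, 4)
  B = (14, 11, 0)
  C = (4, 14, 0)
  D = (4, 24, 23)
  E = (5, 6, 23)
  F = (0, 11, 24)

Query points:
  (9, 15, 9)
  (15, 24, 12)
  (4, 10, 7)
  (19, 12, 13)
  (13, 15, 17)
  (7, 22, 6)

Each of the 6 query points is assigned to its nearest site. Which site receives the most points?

A

(9, 15, 9) — d² to each: A:78, B:122, C:107, D:302, E:293, F:322 → nearest is A
(15, 24, 12) — d² to each: A:336, B:314, C:365, D:242, E:545, F:538 → nearest is D
(4, 10, 7) — d² to each: A:62, B:150, C:65, D:452, E:273, F:306 → nearest is A
(19, 12, 13) — d² to each: A:161, B:195, C:398, D:469, E:332, F:483 → nearest is A
(13, 15, 17) — d² to each: A:222, B:306, C:371, D:198, E:181, F:234 → nearest is E
(7, 22, 6) — d² to each: A:216, B:206, C:109, D:302, E:549, F:494 → nearest is C
Tally — A:3, C:1, D:1, E:1. A captures the most (3).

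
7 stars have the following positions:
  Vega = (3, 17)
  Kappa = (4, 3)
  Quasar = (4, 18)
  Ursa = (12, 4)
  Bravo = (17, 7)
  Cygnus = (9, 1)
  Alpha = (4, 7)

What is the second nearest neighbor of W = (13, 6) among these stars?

Bravo

Compare squared distances (the ordering matches that of the actual distances):
d²(W, Vega) = (13−3)² + (6−17)² = 100 + 121 = 221
d²(W, Kappa) = (13−4)² + (6−3)² = 81 + 9 = 90
d²(W, Quasar) = (13−4)² + (6−18)² = 81 + 144 = 225
d²(W, Ursa) = (13−12)² + (6−4)² = 1 + 4 = 5
d²(W, Bravo) = (13−17)² + (6−7)² = 16 + 1 = 17
d²(W, Cygnus) = (13−9)² + (6−1)² = 16 + 25 = 41
d²(W, Alpha) = (13−4)² + (6−7)² = 81 + 1 = 82
Sorted ascending: Ursa, Bravo, Cygnus, … — the second-nearest is Bravo.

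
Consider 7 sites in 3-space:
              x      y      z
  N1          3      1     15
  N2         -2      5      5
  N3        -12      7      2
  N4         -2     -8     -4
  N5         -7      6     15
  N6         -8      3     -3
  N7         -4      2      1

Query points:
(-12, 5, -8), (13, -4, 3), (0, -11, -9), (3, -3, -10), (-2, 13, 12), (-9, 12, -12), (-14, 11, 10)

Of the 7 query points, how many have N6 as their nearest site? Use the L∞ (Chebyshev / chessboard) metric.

(-12, 5, -8) — d to each: N1:23, N2:13, N3:10, N4:13, N5:23, N6:5, N7:9 → nearest is N6
(13, -4, 3) — d to each: N1:12, N2:15, N3:25, N4:15, N5:20, N6:21, N7:17 → nearest is N1
(0, -11, -9) — d to each: N1:24, N2:16, N3:18, N4:5, N5:24, N6:14, N7:13 → nearest is N4
(3, -3, -10) — d to each: N1:25, N2:15, N3:15, N4:6, N5:25, N6:11, N7:11 → nearest is N4
(-2, 13, 12) — d to each: N1:12, N2:8, N3:10, N4:21, N5:7, N6:15, N7:11 → nearest is N5
(-9, 12, -12) — d to each: N1:27, N2:17, N3:14, N4:20, N5:27, N6:9, N7:13 → nearest is N6
(-14, 11, 10) — d to each: N1:17, N2:12, N3:8, N4:19, N5:7, N6:13, N7:10 → nearest is N5
2 of the 7 points have N6 as nearest.

2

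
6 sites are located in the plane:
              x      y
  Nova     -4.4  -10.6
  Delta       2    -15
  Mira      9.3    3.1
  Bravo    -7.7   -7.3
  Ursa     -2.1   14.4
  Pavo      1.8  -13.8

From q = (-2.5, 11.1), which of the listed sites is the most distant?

Delta

Squared Euclidean distances:
d²(q, Nova) = (-2.5−(-4.4))² + (11.1−(-10.6))² = 3.61 + 470.89 = 474.5
d²(q, Delta) = (-2.5−2)² + (11.1−(-15))² = 20.25 + 681.21 = 701.46
d²(q, Mira) = (-2.5−9.3)² + (11.1−3.1)² = 139.24 + 64 = 203.24
d²(q, Bravo) = (-2.5−(-7.7))² + (11.1−(-7.3))² = 27.04 + 338.56 = 365.6
d²(q, Ursa) = (-2.5−(-2.1))² + (11.1−14.4)² = 0.16 + 10.89 = 11.05
d²(q, Pavo) = (-2.5−1.8)² + (11.1−(-13.8))² = 18.49 + 620.01 = 638.5
The largest is to Delta.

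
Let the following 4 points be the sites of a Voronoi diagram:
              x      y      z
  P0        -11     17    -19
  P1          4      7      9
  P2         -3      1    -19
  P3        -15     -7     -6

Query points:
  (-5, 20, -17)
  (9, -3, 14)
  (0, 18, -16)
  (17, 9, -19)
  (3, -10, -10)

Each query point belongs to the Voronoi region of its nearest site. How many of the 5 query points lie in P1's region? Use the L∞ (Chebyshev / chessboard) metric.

1

(-5, 20, -17) — d to each: P0:6, P1:26, P2:19, P3:27 → nearest is P0
(9, -3, 14) — d to each: P0:33, P1:10, P2:33, P3:24 → nearest is P1
(0, 18, -16) — d to each: P0:11, P1:25, P2:17, P3:25 → nearest is P0
(17, 9, -19) — d to each: P0:28, P1:28, P2:20, P3:32 → nearest is P2
(3, -10, -10) — d to each: P0:27, P1:19, P2:11, P3:18 → nearest is P2
1 of the 5 points has P1 as nearest.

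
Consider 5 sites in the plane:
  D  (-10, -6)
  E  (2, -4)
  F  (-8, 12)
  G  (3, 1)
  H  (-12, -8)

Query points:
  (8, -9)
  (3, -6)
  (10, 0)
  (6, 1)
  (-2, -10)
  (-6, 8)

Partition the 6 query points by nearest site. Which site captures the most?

(8, -9) — d² to each: D:333, E:61, F:697, G:125, H:401 → nearest is E
(3, -6) — d² to each: D:169, E:5, F:445, G:49, H:229 → nearest is E
(10, 0) — d² to each: D:436, E:80, F:468, G:50, H:548 → nearest is G
(6, 1) — d² to each: D:305, E:41, F:317, G:9, H:405 → nearest is G
(-2, -10) — d² to each: D:80, E:52, F:520, G:146, H:104 → nearest is E
(-6, 8) — d² to each: D:212, E:208, F:20, G:130, H:292 → nearest is F
Tally — E:3, F:1, G:2. E captures the most (3).

E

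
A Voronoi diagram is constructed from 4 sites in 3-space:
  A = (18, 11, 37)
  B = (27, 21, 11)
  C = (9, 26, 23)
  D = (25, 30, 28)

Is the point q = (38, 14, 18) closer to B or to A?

Compare squared distances:
|qB|² = (38−27)² + (14−21)² + (18−11)² = 121 + 49 + 49 = 219
|qA|² = (38−18)² + (14−11)² + (18−37)² = 400 + 9 + 361 = 770
219 < 770, so B is closer.

B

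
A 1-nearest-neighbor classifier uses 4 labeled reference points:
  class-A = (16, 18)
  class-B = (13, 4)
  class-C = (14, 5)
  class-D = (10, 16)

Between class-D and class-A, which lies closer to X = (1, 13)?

class-D

Compare squared distances:
d²(X, class-D) = (1−10)² + (13−16)² = 81 + 9 = 90
d²(X, class-A) = (1−16)² + (13−18)² = 225 + 25 = 250
90 < 250, so class-D is closer.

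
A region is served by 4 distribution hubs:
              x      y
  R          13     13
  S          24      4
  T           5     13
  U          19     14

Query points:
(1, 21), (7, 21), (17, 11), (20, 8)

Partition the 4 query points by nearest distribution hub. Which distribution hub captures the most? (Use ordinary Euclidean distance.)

(1, 21) — d² to each: R:208, S:818, T:80, U:373 → nearest is T
(7, 21) — d² to each: R:100, S:578, T:68, U:193 → nearest is T
(17, 11) — d² to each: R:20, S:98, T:148, U:13 → nearest is U
(20, 8) — d² to each: R:74, S:32, T:250, U:37 → nearest is S
Tally — S:1, T:2, U:1. T captures the most (2).

T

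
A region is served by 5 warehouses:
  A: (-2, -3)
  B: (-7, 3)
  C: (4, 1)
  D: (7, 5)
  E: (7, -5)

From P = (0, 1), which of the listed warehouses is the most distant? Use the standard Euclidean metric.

Squared Euclidean distances:
|PA|² = 4 + 16 = 20
|PB|² = 49 + 4 = 53
|PC|² = 16 + 0 = 16
|PD|² = 49 + 16 = 65
|PE|² = 49 + 36 = 85
The largest is to E.

E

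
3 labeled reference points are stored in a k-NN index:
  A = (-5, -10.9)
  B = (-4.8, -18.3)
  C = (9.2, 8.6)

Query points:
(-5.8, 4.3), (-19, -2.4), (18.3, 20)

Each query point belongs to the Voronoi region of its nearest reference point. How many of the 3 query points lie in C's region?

(-5.8, 4.3) — d² to each: A:231.68, B:511.76, C:243.49 → nearest is A
(-19, -2.4) — d² to each: A:268.25, B:454.45, C:916.24 → nearest is A
(18.3, 20) — d² to each: A:1497.7, B:2000.5, C:212.77 → nearest is C
1 of the 3 points has C as nearest.

1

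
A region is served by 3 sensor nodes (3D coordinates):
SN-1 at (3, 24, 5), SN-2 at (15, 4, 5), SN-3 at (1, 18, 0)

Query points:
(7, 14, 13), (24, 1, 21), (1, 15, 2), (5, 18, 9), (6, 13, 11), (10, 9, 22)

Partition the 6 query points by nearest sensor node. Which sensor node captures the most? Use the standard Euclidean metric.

(7, 14, 13) — d² to each: SN-1:180, SN-2:228, SN-3:221 → nearest is SN-1
(24, 1, 21) — d² to each: SN-1:1226, SN-2:346, SN-3:1259 → nearest is SN-2
(1, 15, 2) — d² to each: SN-1:94, SN-2:326, SN-3:13 → nearest is SN-3
(5, 18, 9) — d² to each: SN-1:56, SN-2:312, SN-3:97 → nearest is SN-1
(6, 13, 11) — d² to each: SN-1:166, SN-2:198, SN-3:171 → nearest is SN-1
(10, 9, 22) — d² to each: SN-1:563, SN-2:339, SN-3:646 → nearest is SN-2
Tally — SN-1:3, SN-2:2, SN-3:1. SN-1 captures the most (3).

SN-1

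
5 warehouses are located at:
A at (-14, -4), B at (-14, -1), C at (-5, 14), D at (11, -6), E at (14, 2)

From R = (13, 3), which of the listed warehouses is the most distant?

Compare squared distances (the ordering matches that of the actual distances):
|RA|² = (13−(-14))² + (3−(-4))² = 729 + 49 = 778
|RB|² = (13−(-14))² + (3−(-1))² = 729 + 16 = 745
|RC|² = (13−(-5))² + (3−14)² = 324 + 121 = 445
|RD|² = (13−11)² + (3−(-6))² = 4 + 81 = 85
|RE|² = (13−14)² + (3−2)² = 1 + 1 = 2
The largest is to A.

A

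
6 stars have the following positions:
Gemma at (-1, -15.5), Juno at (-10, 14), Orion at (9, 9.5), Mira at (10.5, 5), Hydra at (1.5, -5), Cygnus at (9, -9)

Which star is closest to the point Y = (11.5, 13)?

Orion

Since √ is increasing, it suffices to compare squared distances:
d²(Y, Gemma) = (11.5−(-1))² + (13−(-15.5))² = 156.25 + 812.25 = 968.5
d²(Y, Juno) = (11.5−(-10))² + (13−14)² = 462.25 + 1 = 463.25
d²(Y, Orion) = (11.5−9)² + (13−9.5)² = 6.25 + 12.25 = 18.5
d²(Y, Mira) = (11.5−10.5)² + (13−5)² = 1 + 64 = 65
d²(Y, Hydra) = (11.5−1.5)² + (13−(-5))² = 100 + 324 = 424
d²(Y, Cygnus) = (11.5−9)² + (13−(-9))² = 6.25 + 484 = 490.25
Orion is nearest.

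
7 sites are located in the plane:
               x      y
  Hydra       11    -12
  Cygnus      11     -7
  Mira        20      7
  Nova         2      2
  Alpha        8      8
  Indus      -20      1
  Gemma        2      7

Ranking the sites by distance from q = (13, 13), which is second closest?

Since √ is increasing, it suffices to compare squared distances:
d²(q, Hydra) = 4 + 625 = 629
d²(q, Cygnus) = 4 + 400 = 404
d²(q, Mira) = 49 + 36 = 85
d²(q, Nova) = 121 + 121 = 242
d²(q, Alpha) = 25 + 25 = 50
d²(q, Indus) = 1089 + 144 = 1233
d²(q, Gemma) = 121 + 36 = 157
Sorted ascending: Alpha, Mira, Gemma, … — the second-nearest is Mira.

Mira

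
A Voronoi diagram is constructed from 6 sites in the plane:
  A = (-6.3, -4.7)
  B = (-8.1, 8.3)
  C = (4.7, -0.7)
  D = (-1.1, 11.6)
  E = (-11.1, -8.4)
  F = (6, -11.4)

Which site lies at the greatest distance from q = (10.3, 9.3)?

E

Since √ is increasing, it suffices to compare squared distances:
|qA|² = (10.3−(-6.3))² + (9.3−(-4.7))² = 275.56 + 196 = 471.56
|qB|² = (10.3−(-8.1))² + (9.3−8.3)² = 338.56 + 1 = 339.56
|qC|² = (10.3−4.7)² + (9.3−(-0.7))² = 31.36 + 100 = 131.36
|qD|² = (10.3−(-1.1))² + (9.3−11.6)² = 129.96 + 5.29 = 135.25
|qE|² = (10.3−(-11.1))² + (9.3−(-8.4))² = 457.96 + 313.29 = 771.25
|qF|² = (10.3−6)² + (9.3−(-11.4))² = 18.49 + 428.49 = 446.98
The largest is to E.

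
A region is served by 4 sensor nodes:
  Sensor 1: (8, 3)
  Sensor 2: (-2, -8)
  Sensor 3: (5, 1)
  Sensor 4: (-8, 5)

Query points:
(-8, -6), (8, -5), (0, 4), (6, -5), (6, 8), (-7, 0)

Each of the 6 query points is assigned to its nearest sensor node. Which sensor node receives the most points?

Sensor 3

(-8, -6) — d² to each: Sensor 1:337, Sensor 2:40, Sensor 3:218, Sensor 4:121 → nearest is Sensor 2
(8, -5) — d² to each: Sensor 1:64, Sensor 2:109, Sensor 3:45, Sensor 4:356 → nearest is Sensor 3
(0, 4) — d² to each: Sensor 1:65, Sensor 2:148, Sensor 3:34, Sensor 4:65 → nearest is Sensor 3
(6, -5) — d² to each: Sensor 1:68, Sensor 2:73, Sensor 3:37, Sensor 4:296 → nearest is Sensor 3
(6, 8) — d² to each: Sensor 1:29, Sensor 2:320, Sensor 3:50, Sensor 4:205 → nearest is Sensor 1
(-7, 0) — d² to each: Sensor 1:234, Sensor 2:89, Sensor 3:145, Sensor 4:26 → nearest is Sensor 4
Tally — Sensor 1:1, Sensor 2:1, Sensor 3:3, Sensor 4:1. Sensor 3 captures the most (3).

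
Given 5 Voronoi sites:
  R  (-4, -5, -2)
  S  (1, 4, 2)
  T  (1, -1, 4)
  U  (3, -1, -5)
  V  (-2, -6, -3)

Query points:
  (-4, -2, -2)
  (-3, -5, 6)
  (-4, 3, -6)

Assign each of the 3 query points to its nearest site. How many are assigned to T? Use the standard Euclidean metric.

1

(-4, -2, -2) — d² to each: R:9, S:77, T:62, U:59, V:21 → nearest is R
(-3, -5, 6) — d² to each: R:65, S:113, T:36, U:173, V:83 → nearest is T
(-4, 3, -6) — d² to each: R:80, S:90, T:141, U:66, V:94 → nearest is U
1 of the 3 points has T as nearest.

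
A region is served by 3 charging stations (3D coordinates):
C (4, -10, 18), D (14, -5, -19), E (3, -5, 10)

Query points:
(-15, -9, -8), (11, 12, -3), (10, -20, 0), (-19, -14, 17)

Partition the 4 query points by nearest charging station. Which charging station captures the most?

(-15, -9, -8) — d² to each: C:1038, D:978, E:664 → nearest is E
(11, 12, -3) — d² to each: C:974, D:554, E:522 → nearest is E
(10, -20, 0) — d² to each: C:460, D:602, E:374 → nearest is E
(-19, -14, 17) — d² to each: C:546, D:2466, E:614 → nearest is C
Tally — C:1, E:3. E captures the most (3).

E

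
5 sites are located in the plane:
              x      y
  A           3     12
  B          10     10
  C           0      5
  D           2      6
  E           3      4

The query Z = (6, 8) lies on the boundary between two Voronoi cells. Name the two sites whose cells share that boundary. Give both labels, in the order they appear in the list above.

B and D

Squared distances from Z to each site:
|ZA|² = 9 + 16 = 25
|ZB|² = 16 + 4 = 20
|ZC|² = 36 + 9 = 45
|ZD|² = 16 + 4 = 20
|ZE|² = 9 + 16 = 25
Z is equidistant from B and D (both at squared distance 20), and every other site is strictly farther — so Z lies on the B–D Voronoi edge.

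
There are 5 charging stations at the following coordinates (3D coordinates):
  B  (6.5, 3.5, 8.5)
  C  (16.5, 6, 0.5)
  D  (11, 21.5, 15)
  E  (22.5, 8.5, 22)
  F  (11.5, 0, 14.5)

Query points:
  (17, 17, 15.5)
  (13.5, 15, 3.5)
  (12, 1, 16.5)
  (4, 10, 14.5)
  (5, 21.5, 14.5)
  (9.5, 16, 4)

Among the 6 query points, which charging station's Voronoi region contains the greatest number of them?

(17, 17, 15.5) — d² to each: B:341.5, C:346.25, D:56.5, E:144.75, F:320.25 → nearest is D
(13.5, 15, 3.5) — d² to each: B:206.25, C:99, D:180.75, E:465.5, F:350 → nearest is C
(12, 1, 16.5) — d² to each: B:100.5, C:301.25, D:423.5, E:196.75, F:5.25 → nearest is F
(4, 10, 14.5) — d² to each: B:84.5, C:368.25, D:181.5, E:400.75, F:156.25 → nearest is B
(5, 21.5, 14.5) — d² to each: B:362.25, C:568.5, D:36.25, E:531.5, F:504.5 → nearest is D
(9.5, 16, 4) — d² to each: B:185.5, C:161.25, D:153.5, E:549.25, F:370.25 → nearest is D
Tally — B:1, C:1, D:3, F:1. D captures the most (3).

D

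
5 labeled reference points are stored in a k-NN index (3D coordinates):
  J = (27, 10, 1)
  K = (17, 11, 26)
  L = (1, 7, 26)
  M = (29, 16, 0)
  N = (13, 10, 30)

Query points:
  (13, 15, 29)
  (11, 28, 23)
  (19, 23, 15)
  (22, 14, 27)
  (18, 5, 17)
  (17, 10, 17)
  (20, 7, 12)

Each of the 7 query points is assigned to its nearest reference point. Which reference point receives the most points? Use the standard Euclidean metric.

K

(13, 15, 29) — d² to each: J:1005, K:41, L:217, M:1098, N:26 → nearest is N
(11, 28, 23) — d² to each: J:1064, K:334, L:550, M:997, N:377 → nearest is K
(19, 23, 15) — d² to each: J:429, K:269, L:701, M:374, N:430 → nearest is K
(22, 14, 27) — d² to each: J:717, K:35, L:491, M:782, N:106 → nearest is K
(18, 5, 17) — d² to each: J:362, K:118, L:374, M:531, N:219 → nearest is K
(17, 10, 17) — d² to each: J:356, K:82, L:346, M:469, N:185 → nearest is K
(20, 7, 12) — d² to each: J:179, K:221, L:557, M:306, N:382 → nearest is J
Tally — J:1, K:5, N:1. K captures the most (5).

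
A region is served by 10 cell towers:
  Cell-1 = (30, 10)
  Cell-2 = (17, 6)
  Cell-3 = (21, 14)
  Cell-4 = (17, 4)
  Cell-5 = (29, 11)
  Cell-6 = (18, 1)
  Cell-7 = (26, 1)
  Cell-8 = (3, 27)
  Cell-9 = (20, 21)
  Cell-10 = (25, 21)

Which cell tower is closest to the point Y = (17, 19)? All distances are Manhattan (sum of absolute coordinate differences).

Cell-9

d(Y, Cell-1) = |17−30| + |19−10| = 13 + 9 = 22
d(Y, Cell-2) = |17−17| + |19−6| = 0 + 13 = 13
d(Y, Cell-3) = |17−21| + |19−14| = 4 + 5 = 9
d(Y, Cell-4) = |17−17| + |19−4| = 0 + 15 = 15
d(Y, Cell-5) = |17−29| + |19−11| = 12 + 8 = 20
d(Y, Cell-6) = |17−18| + |19−1| = 1 + 18 = 19
d(Y, Cell-7) = |17−26| + |19−1| = 9 + 18 = 27
d(Y, Cell-8) = |17−3| + |19−27| = 14 + 8 = 22
d(Y, Cell-9) = |17−20| + |19−21| = 3 + 2 = 5
d(Y, Cell-10) = |17−25| + |19−21| = 8 + 2 = 10
Cell-9 is nearest.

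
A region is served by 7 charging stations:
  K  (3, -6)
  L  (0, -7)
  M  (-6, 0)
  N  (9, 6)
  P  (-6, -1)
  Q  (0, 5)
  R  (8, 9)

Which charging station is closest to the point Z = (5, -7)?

K

Since √ is increasing, it suffices to compare squared distances:
|ZK|² = (5−3)² + (-7−(-6))² = 4 + 1 = 5
|ZL|² = (5−0)² + (-7−(-7))² = 25 + 0 = 25
|ZM|² = (5−(-6))² + (-7−0)² = 121 + 49 = 170
|ZN|² = (5−9)² + (-7−6)² = 16 + 169 = 185
|ZP|² = (5−(-6))² + (-7−(-1))² = 121 + 36 = 157
|ZQ|² = (5−0)² + (-7−5)² = 25 + 144 = 169
|ZR|² = (5−8)² + (-7−9)² = 9 + 256 = 265
Minimum is at K.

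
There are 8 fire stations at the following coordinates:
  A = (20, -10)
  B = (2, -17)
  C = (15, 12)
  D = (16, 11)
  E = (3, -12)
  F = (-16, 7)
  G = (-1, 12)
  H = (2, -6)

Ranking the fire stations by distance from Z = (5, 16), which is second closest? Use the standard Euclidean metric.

C

Since √ is increasing, it suffices to compare squared distances:
|ZA|² = (5−20)² + (16−(-10))² = 225 + 676 = 901
|ZB|² = (5−2)² + (16−(-17))² = 9 + 1089 = 1098
|ZC|² = (5−15)² + (16−12)² = 100 + 16 = 116
|ZD|² = (5−16)² + (16−11)² = 121 + 25 = 146
|ZE|² = (5−3)² + (16−(-12))² = 4 + 784 = 788
|ZF|² = (5−(-16))² + (16−7)² = 441 + 81 = 522
|ZG|² = (5−(-1))² + (16−12)² = 36 + 16 = 52
|ZH|² = (5−2)² + (16−(-6))² = 9 + 484 = 493
Sorted ascending: G, C, D, … — the second-nearest is C.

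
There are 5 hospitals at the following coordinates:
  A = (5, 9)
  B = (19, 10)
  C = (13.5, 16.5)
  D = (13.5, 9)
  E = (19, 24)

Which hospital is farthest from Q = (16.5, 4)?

E

Compare squared distances (the ordering matches that of the actual distances):
|QA|² = 132.25 + 25 = 157.25
|QB|² = 6.25 + 36 = 42.25
|QC|² = 9 + 156.25 = 165.25
|QD|² = 9 + 25 = 34
|QE|² = 6.25 + 400 = 406.25
The largest is to E.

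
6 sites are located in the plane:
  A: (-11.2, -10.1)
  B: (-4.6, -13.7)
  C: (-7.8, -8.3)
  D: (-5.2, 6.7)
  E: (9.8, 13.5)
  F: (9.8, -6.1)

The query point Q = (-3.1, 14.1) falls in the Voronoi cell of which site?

Since √ is increasing, it suffices to compare squared distances:
|QA|² = (-3.1−(-11.2))² + (14.1−(-10.1))² = 65.61 + 585.64 = 651.25
|QB|² = (-3.1−(-4.6))² + (14.1−(-13.7))² = 2.25 + 772.84 = 775.09
|QC|² = (-3.1−(-7.8))² + (14.1−(-8.3))² = 22.09 + 501.76 = 523.85
|QD|² = (-3.1−(-5.2))² + (14.1−6.7)² = 4.41 + 54.76 = 59.17
|QE|² = (-3.1−9.8)² + (14.1−13.5)² = 166.41 + 0.36 = 166.77
|QF|² = (-3.1−9.8)² + (14.1−(-6.1))² = 166.41 + 408.04 = 574.45
The smallest is to D, so Q lies in the Voronoi region of D.

D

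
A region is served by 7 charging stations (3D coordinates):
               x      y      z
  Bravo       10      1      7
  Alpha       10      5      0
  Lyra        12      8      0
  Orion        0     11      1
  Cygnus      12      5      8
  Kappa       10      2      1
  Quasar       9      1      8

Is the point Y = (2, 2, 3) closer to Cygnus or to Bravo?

Bravo

Compare squared distances:
d²(Y, Cygnus) = (2−12)² + (2−5)² + (3−8)² = 100 + 9 + 25 = 134
d²(Y, Bravo) = (2−10)² + (2−1)² + (3−7)² = 64 + 1 + 16 = 81
134 > 81, so Bravo is closer.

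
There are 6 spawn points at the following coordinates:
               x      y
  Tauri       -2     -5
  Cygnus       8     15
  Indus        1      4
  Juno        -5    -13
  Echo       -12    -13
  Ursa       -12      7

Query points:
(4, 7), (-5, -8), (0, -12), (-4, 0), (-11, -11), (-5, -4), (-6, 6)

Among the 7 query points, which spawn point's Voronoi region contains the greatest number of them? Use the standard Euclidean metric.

(4, 7) — d² to each: Tauri:180, Cygnus:80, Indus:18, Juno:481, Echo:656, Ursa:256 → nearest is Indus
(-5, -8) — d² to each: Tauri:18, Cygnus:698, Indus:180, Juno:25, Echo:74, Ursa:274 → nearest is Tauri
(0, -12) — d² to each: Tauri:53, Cygnus:793, Indus:257, Juno:26, Echo:145, Ursa:505 → nearest is Juno
(-4, 0) — d² to each: Tauri:29, Cygnus:369, Indus:41, Juno:170, Echo:233, Ursa:113 → nearest is Tauri
(-11, -11) — d² to each: Tauri:117, Cygnus:1037, Indus:369, Juno:40, Echo:5, Ursa:325 → nearest is Echo
(-5, -4) — d² to each: Tauri:10, Cygnus:530, Indus:100, Juno:81, Echo:130, Ursa:170 → nearest is Tauri
(-6, 6) — d² to each: Tauri:137, Cygnus:277, Indus:53, Juno:362, Echo:397, Ursa:37 → nearest is Ursa
Tally — Tauri:3, Indus:1, Juno:1, Echo:1, Ursa:1. Tauri captures the most (3).

Tauri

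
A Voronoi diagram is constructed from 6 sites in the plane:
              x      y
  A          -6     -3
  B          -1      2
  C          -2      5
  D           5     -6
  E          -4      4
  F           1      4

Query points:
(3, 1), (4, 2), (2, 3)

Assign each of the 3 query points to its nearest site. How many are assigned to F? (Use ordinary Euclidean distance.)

3

(3, 1) — d² to each: A:97, B:17, C:41, D:53, E:58, F:13 → nearest is F
(4, 2) — d² to each: A:125, B:25, C:45, D:65, E:68, F:13 → nearest is F
(2, 3) — d² to each: A:100, B:10, C:20, D:90, E:37, F:2 → nearest is F
3 of the 3 points have F as nearest.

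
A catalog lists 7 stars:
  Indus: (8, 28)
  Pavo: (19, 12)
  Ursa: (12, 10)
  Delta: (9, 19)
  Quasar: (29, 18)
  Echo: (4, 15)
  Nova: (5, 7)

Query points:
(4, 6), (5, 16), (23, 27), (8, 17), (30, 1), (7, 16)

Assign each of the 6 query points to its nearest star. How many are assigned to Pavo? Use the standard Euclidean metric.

(4, 6) — d² to each: Indus:500, Pavo:261, Ursa:80, Delta:194, Quasar:769, Echo:81, Nova:2 → nearest is Nova
(5, 16) — d² to each: Indus:153, Pavo:212, Ursa:85, Delta:25, Quasar:580, Echo:2, Nova:81 → nearest is Echo
(23, 27) — d² to each: Indus:226, Pavo:241, Ursa:410, Delta:260, Quasar:117, Echo:505, Nova:724 → nearest is Quasar
(8, 17) — d² to each: Indus:121, Pavo:146, Ursa:65, Delta:5, Quasar:442, Echo:20, Nova:109 → nearest is Delta
(30, 1) — d² to each: Indus:1213, Pavo:242, Ursa:405, Delta:765, Quasar:290, Echo:872, Nova:661 → nearest is Pavo
(7, 16) — d² to each: Indus:145, Pavo:160, Ursa:61, Delta:13, Quasar:488, Echo:10, Nova:85 → nearest is Echo
1 of the 6 points has Pavo as nearest.

1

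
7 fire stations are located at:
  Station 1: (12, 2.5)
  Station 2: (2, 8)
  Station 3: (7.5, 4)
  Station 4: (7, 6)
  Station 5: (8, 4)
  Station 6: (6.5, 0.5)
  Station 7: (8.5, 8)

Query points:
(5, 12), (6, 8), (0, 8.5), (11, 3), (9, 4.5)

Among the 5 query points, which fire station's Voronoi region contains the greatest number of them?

Station 2

(5, 12) — d² to each: Station 1:139.25, Station 2:25, Station 3:70.25, Station 4:40, Station 5:73, Station 6:134.5, Station 7:28.25 → nearest is Station 2
(6, 8) — d² to each: Station 1:66.25, Station 2:16, Station 3:18.25, Station 4:5, Station 5:20, Station 6:56.5, Station 7:6.25 → nearest is Station 4
(0, 8.5) — d² to each: Station 1:180, Station 2:4.25, Station 3:76.5, Station 4:55.25, Station 5:84.25, Station 6:106.25, Station 7:72.5 → nearest is Station 2
(11, 3) — d² to each: Station 1:1.25, Station 2:106, Station 3:13.25, Station 4:25, Station 5:10, Station 6:26.5, Station 7:31.25 → nearest is Station 1
(9, 4.5) — d² to each: Station 1:13, Station 2:61.25, Station 3:2.5, Station 4:6.25, Station 5:1.25, Station 6:22.25, Station 7:12.5 → nearest is Station 5
Tally — Station 1:1, Station 2:2, Station 4:1, Station 5:1. Station 2 captures the most (2).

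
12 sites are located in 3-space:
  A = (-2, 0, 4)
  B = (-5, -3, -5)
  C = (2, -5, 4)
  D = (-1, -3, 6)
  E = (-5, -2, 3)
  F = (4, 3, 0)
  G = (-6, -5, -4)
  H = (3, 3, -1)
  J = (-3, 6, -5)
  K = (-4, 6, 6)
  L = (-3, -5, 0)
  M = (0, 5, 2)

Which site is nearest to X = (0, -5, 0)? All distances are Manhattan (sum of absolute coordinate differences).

L

d(X,A) = |0−(-2)| + |-5−0| + |0−4| = 2 + 5 + 4 = 11
d(X,B) = |0−(-5)| + |-5−(-3)| + |0−(-5)| = 5 + 2 + 5 = 12
d(X,C) = |0−2| + |-5−(-5)| + |0−4| = 2 + 0 + 4 = 6
d(X,D) = |0−(-1)| + |-5−(-3)| + |0−6| = 1 + 2 + 6 = 9
d(X,E) = |0−(-5)| + |-5−(-2)| + |0−3| = 5 + 3 + 3 = 11
d(X,F) = |0−4| + |-5−3| + |0−0| = 4 + 8 + 0 = 12
d(X,G) = |0−(-6)| + |-5−(-5)| + |0−(-4)| = 6 + 0 + 4 = 10
d(X,H) = |0−3| + |-5−3| + |0−(-1)| = 3 + 8 + 1 = 12
d(X,J) = |0−(-3)| + |-5−6| + |0−(-5)| = 3 + 11 + 5 = 19
d(X,K) = |0−(-4)| + |-5−6| + |0−6| = 4 + 11 + 6 = 21
d(X,L) = |0−(-3)| + |-5−(-5)| + |0−0| = 3 + 0 + 0 = 3
d(X,M) = |0−0| + |-5−5| + |0−2| = 0 + 10 + 2 = 12
Minimum is at L.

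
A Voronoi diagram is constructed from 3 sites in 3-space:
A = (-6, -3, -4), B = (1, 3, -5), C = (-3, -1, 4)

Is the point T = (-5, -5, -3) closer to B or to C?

Compare squared distances:
|TB|² = (-5−1)² + (-5−3)² + (-3−(-5))² = 36 + 64 + 4 = 104
|TC|² = (-5−(-3))² + (-5−(-1))² + (-3−4)² = 4 + 16 + 49 = 69
104 > 69, so C is closer.

C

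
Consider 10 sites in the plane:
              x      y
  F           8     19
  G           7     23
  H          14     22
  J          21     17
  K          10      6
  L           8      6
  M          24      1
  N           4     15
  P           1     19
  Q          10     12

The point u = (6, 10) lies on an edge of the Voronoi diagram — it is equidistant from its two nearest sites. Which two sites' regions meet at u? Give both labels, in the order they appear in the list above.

L and Q

Squared distances from u to each site:
|uF|² = (6−8)² + (10−19)² = 4 + 81 = 85
|uG|² = (6−7)² + (10−23)² = 1 + 169 = 170
|uH|² = (6−14)² + (10−22)² = 64 + 144 = 208
|uJ|² = (6−21)² + (10−17)² = 225 + 49 = 274
|uK|² = (6−10)² + (10−6)² = 16 + 16 = 32
|uL|² = (6−8)² + (10−6)² = 4 + 16 = 20
|uM|² = (6−24)² + (10−1)² = 324 + 81 = 405
|uN|² = (6−4)² + (10−15)² = 4 + 25 = 29
|uP|² = (6−1)² + (10−19)² = 25 + 81 = 106
|uQ|² = (6−10)² + (10−12)² = 16 + 4 = 20
u is equidistant from L and Q (both at squared distance 20), and every other site is strictly farther — so u lies on the L–Q Voronoi edge.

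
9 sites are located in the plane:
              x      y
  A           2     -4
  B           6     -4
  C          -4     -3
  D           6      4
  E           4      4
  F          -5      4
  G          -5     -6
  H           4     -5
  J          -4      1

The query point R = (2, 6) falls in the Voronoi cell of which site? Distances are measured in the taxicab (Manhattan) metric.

E

d(R,A) = |2−2| + |6−(-4)| = 0 + 10 = 10
d(R,B) = |2−6| + |6−(-4)| = 4 + 10 = 14
d(R,C) = |2−(-4)| + |6−(-3)| = 6 + 9 = 15
d(R,D) = |2−6| + |6−4| = 4 + 2 = 6
d(R,E) = |2−4| + |6−4| = 2 + 2 = 4
d(R,F) = |2−(-5)| + |6−4| = 7 + 2 = 9
d(R,G) = |2−(-5)| + |6−(-6)| = 7 + 12 = 19
d(R,H) = |2−4| + |6−(-5)| = 2 + 11 = 13
d(R,J) = |2−(-4)| + |6−1| = 6 + 5 = 11
Minimum is at E.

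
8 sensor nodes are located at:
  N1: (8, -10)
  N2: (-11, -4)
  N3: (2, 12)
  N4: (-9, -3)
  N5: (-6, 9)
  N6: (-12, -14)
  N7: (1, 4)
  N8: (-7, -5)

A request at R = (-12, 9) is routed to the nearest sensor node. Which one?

N5

Compare squared distances (the ordering matches that of the actual distances):
|RN1|² = 400 + 361 = 761
|RN2|² = 1 + 169 = 170
|RN3|² = 196 + 9 = 205
|RN4|² = 9 + 144 = 153
|RN5|² = 36 + 0 = 36
|RN6|² = 0 + 529 = 529
|RN7|² = 169 + 25 = 194
|RN8|² = 25 + 196 = 221
Minimum is at N5.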